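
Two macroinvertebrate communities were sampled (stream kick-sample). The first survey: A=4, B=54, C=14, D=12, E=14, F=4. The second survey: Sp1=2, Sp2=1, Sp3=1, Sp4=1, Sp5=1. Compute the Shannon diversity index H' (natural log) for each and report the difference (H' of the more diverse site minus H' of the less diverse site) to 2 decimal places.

The first survey: N=102, proportions 0.0392, 0.5294, 0.1373, 0.1176, 0.1373, 0.0392, giving H' = 1.3876 (working shown to 4 dp, full precision carried).
The second survey: N=6, proportions 0.3333, 0.1667, 0.1667, 0.1667, 0.1667, giving H' = 1.5607.
Difference = |1.3876 − 1.5607| = 0.1731, i.e. 0.17 to 2 decimal places.

0.17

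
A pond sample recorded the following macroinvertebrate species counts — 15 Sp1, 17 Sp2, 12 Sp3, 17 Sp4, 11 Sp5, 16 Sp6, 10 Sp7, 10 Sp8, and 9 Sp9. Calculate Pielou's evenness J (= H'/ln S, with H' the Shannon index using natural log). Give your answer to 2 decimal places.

0.99

Total N = 15+17+12+17+11+16+10+10+9 = 117, so the proportions are 0.1282, 0.1453, 0.1026, 0.1453, 0.094, 0.1368, 0.0855, 0.0855, 0.0769 (working shown to 4 dp, full precision carried).
H' = −Σ pᵢ ln pᵢ = −((-0.2633) + (-0.2803) + (-0.2336) + (-0.2803) + (-0.2223) + (-0.2721) + (-0.2102) + (-0.2102) + (-0.1973)) = 2.1696.
With S = 9 species, ln S = 2.1972, so J = 2.1696/2.1972 = 0.9874, i.e. 0.99 to 2 decimal places.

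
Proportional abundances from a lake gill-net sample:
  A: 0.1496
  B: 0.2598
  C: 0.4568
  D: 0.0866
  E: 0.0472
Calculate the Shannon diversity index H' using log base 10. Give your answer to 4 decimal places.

0.5855

Each pᵢ log₁₀ pᵢ term (working shown to 6 dp, full precision carried): 0.1496×(-0.825068)=-0.123430, 0.2598×(-0.585361)=-0.152077, 0.4568×(-0.340274)=-0.155437, 0.0866×(-1.062482)=-0.092011, 0.0472×(-1.326058)=-0.062590.
Sum = -0.585545, so H' = 0.5855.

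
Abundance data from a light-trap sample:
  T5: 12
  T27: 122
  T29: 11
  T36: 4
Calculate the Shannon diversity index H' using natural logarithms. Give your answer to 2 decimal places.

Total N = 12+122+11+4 = 149, so the proportions are 0.0805, 0.8188, 0.0738, 0.0268 (working shown to 4 dp, full precision carried).
Each pᵢ ln pᵢ term: 0.0805×(-2.5190)=-0.2029, 0.8188×(-0.1999)=-0.1637, 0.0738×(-2.6061)=-0.1924, 0.0268×(-3.6177)=-0.0971.
Sum = -0.6561, so H' = 0.66.

0.66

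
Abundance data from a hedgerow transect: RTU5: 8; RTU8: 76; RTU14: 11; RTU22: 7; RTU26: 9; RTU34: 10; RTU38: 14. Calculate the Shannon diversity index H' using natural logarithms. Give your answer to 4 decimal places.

1.4570

Total N = 8+76+11+7+9+10+14 = 135, so the proportions are 0.059259, 0.562963, 0.081481, 0.051852, 0.066667, 0.074074, 0.103704 (working shown to 6 dp, full precision carried).
Each pᵢ ln pᵢ term: 0.059259×(-2.825833)=-0.167457, 0.562963×(-0.574541)=-0.323446, 0.081481×(-2.507380)=-0.204305, 0.051852×(-2.959365)=-0.153449, 0.066667×(-2.708050)=-0.180537, 0.074074×(-2.602690)=-0.192792, 0.103704×(-2.266217)=-0.235015.
Sum = -1.457000, so H' = 1.4570.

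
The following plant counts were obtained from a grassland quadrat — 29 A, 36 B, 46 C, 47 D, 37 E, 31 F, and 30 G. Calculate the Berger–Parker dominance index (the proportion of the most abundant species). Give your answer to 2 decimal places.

0.18

Total N = 29+36+46+47+37+31+30 = 256, so the proportions are 0.1133, 0.1406, 0.1797, 0.1836, 0.1445, 0.1211, 0.1172 (working shown to 4 dp, full precision carried).
The largest proportion is 0.1836, i.e. d = 0.18 to 2 decimal places.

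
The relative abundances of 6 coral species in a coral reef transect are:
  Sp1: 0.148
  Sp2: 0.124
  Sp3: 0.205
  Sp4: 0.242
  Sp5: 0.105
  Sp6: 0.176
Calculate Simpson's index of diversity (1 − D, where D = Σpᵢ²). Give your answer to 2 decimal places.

0.82

D = 0.148² + 0.124² + 0.205² + 0.242² + 0.105² + 0.176² = 0.0219 + 0.0154 + 0.0420 + 0.0586 + 0.0110 + 0.0310 = 0.1799 (working shown to 4 dp, full precision carried).
So 1 − D = 0.8201, i.e. 0.82 to 2 decimal places.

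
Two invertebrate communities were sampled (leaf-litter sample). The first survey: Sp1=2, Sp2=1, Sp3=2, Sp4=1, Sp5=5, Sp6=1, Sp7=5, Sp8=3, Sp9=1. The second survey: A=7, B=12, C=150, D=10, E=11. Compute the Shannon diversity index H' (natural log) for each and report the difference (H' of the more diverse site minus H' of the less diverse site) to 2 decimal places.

1.19

The first survey: N=21, proportions 0.09524, 0.04762, 0.09524, 0.04762, 0.2381, 0.04762, 0.2381, 0.14286, 0.04762, giving H' = 1.98915 (working shown to 5 dp, full precision carried).
The second survey: N=190, proportions 0.03684, 0.06316, 0.78947, 0.05263, 0.05789, giving H' = 0.80261.
Difference = |1.98915 − 0.80261| = 1.18654, i.e. 1.19 to 2 decimal places.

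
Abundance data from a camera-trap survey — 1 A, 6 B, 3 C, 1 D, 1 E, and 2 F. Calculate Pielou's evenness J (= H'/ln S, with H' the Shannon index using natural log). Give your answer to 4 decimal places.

Total N = 1+6+3+1+1+2 = 14, so the proportions are 0.071429, 0.428571, 0.214286, 0.071429, 0.071429, 0.142857 (working shown to 6 dp, full precision carried).
H' = −Σ pᵢ ln pᵢ = −((-0.188504) + (-0.363128) + (-0.330095) + (-0.188504) + (-0.188504) + (-0.277987)) = 1.536722.
With S = 6 species, ln S = 1.791759, so J = 1.536722/1.791759 = 0.857661, i.e. 0.8577 to 4 decimal places.

0.8577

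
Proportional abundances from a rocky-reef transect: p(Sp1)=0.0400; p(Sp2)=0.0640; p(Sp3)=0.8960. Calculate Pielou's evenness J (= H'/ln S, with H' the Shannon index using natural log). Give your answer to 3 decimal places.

H' = −Σ pᵢ ln pᵢ = −((-0.12876) + (-0.17593) + (-0.09839)) = 0.40308 (working shown to 5 dp, full precision carried).
With S = 3 species, ln S = 1.09861, so J = 0.40308/1.09861 = 0.36690, i.e. 0.367 to 3 decimal places.

0.367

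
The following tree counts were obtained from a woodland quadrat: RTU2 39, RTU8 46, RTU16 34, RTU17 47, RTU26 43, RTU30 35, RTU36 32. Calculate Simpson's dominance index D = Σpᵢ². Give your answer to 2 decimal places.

Total N = 39+46+34+47+43+35+32 = 276, so the proportions are 0.1413, 0.1667, 0.1232, 0.1703, 0.1558, 0.1268, 0.1159 (working shown to 4 dp, full precision carried).
D = 0.1413² + 0.1667² + 0.1232² + 0.1703² + 0.1558² + 0.1268² + 0.1159² = 0.0200 + 0.0278 + 0.0152 + 0.0290 + 0.0243 + 0.0161 + 0.0134 = 0.1457.
To 2 decimal places, D = 0.15.

0.15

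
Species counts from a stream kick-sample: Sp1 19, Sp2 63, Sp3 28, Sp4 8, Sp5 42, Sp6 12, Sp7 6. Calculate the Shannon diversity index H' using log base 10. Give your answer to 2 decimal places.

0.73

Total N = 19+63+28+8+42+12+6 = 178, so the proportions are 0.1067, 0.3539, 0.1573, 0.0449, 0.236, 0.0674, 0.0337 (working shown to 4 dp, full precision carried).
Each pᵢ log₁₀ pᵢ term: 0.1067×(-0.9717)=-0.1037, 0.3539×(-0.4511)=-0.1597, 0.1573×(-0.8033)=-0.1264, 0.0449×(-1.3473)=-0.0606, 0.236×(-0.6272)=-0.1480, 0.0674×(-1.1712)=-0.0790, 0.0337×(-1.4723)=-0.0496.
Sum = -0.7268, so H' = 0.73.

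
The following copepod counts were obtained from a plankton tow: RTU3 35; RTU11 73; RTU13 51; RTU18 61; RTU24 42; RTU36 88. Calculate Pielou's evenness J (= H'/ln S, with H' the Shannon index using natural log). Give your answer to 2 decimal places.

Total N = 35+73+51+61+42+88 = 350, so the proportions are 0.1, 0.2086, 0.1457, 0.1743, 0.12, 0.2514 (working shown to 4 dp, full precision carried).
H' = −Σ pᵢ ln pᵢ = −((-0.2303) + (-0.3269) + (-0.2807) + (-0.3045) + (-0.2544) + (-0.3471)) = 1.7439.
With S = 6 species, ln S = 1.7918, so J = 1.7439/1.7918 = 0.9733, i.e. 0.97 to 2 decimal places.

0.97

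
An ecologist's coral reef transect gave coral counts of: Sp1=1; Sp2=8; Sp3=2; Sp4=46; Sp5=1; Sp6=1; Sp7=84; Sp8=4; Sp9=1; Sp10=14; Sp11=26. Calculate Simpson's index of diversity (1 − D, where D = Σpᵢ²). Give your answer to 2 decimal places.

0.71

Total N = 1+8+2+46+1+1+84+4+1+14+26 = 188, so the proportions are 0.0053, 0.0426, 0.0106, 0.2447, 0.0053, 0.0053, 0.4468, 0.0213, 0.0053, 0.0745, 0.1383 (working shown to 4 dp, full precision carried).
D = 0.0053² + 0.0426² + 0.0106² + 0.2447² + 0.0053² + 0.0053² + 0.4468² + 0.0213² + 0.0053² + 0.0745² + 0.1383² = 0.0000 + 0.0018 + 0.0001 + 0.0599 + 0.0000 + 0.0000 + 0.1996 + 0.0005 + 0.0000 + 0.0055 + 0.0191 = 0.2867.
So 1 − D = 0.7133, i.e. 0.71 to 2 decimal places.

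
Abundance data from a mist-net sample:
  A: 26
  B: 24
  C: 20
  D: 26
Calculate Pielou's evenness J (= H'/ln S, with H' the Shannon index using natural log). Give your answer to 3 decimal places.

Total N = 26+24+20+26 = 96, so the proportions are 0.27083, 0.25, 0.20833, 0.27083 (working shown to 5 dp, full precision carried).
H' = −Σ pᵢ ln pᵢ = −((-0.35378) + (-0.34657) + (-0.32679) + (-0.35378)) = 1.38092.
With S = 4 species, ln S = 1.38629, so J = 1.38092/1.38629 = 0.99612, i.e. 0.996 to 3 decimal places.

0.996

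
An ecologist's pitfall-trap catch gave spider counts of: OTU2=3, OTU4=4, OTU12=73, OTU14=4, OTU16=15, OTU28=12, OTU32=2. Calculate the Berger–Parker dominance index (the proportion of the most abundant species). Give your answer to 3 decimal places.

Total N = 3+4+73+4+15+12+2 = 113, so the proportions are 0.02655, 0.0354, 0.64602, 0.0354, 0.13274, 0.10619, 0.0177 (working shown to 5 dp, full precision carried).
The largest proportion is 0.64602, i.e. d = 0.646 to 3 decimal places.

0.646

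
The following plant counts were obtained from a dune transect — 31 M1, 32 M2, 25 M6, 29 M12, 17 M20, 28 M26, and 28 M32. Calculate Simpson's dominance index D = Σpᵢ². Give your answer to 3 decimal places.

0.147

Total N = 31+32+25+29+17+28+28 = 190, so the proportions are 0.16316, 0.16842, 0.13158, 0.15263, 0.08947, 0.14737, 0.14737 (working shown to 5 dp, full precision carried).
D = 0.16316² + 0.16842² + 0.13158² + 0.15263² + 0.08947² + 0.14737² + 0.14737² = 0.02662 + 0.02837 + 0.01731 + 0.02330 + 0.00801 + 0.02172 + 0.02172 = 0.14704.
To 3 decimal places, D = 0.147.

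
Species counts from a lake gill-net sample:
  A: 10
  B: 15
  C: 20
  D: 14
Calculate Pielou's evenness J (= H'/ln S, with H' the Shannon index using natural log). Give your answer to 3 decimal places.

0.979

Total N = 10+15+20+14 = 59, so the proportions are 0.16949, 0.25424, 0.33898, 0.23729 (working shown to 5 dp, full precision carried).
H' = −Σ pᵢ ln pᵢ = −((-0.30084) + (-0.34817) + (-0.36671) + (-0.34133)) = 1.35706.
With S = 4 species, ln S = 1.38629, so J = 1.35706/1.38629 = 0.97891, i.e. 0.979 to 3 decimal places.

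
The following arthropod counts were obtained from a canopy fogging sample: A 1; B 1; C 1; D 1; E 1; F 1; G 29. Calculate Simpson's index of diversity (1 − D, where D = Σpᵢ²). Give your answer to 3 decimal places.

0.309

Total N = 1+1+1+1+1+1+29 = 35, so the proportions are 0.02857, 0.02857, 0.02857, 0.02857, 0.02857, 0.02857, 0.82857 (working shown to 5 dp, full precision carried).
D = 0.02857² + 0.02857² + 0.02857² + 0.02857² + 0.02857² + 0.02857² + 0.82857² = 0.00082 + 0.00082 + 0.00082 + 0.00082 + 0.00082 + 0.00082 + 0.68653 = 0.69143.
So 1 − D = 0.30857, i.e. 0.309 to 3 decimal places.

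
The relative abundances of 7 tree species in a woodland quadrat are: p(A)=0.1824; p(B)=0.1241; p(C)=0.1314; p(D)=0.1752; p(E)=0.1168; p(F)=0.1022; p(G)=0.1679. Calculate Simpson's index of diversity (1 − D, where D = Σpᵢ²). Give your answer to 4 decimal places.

D = 0.1824² + 0.1241² + 0.1314² + 0.1752² + 0.1168² + 0.1022² + 0.1679² = 0.033270 + 0.015401 + 0.017266 + 0.030695 + 0.013642 + 0.010445 + 0.028190 = 0.148909 (working shown to 6 dp, full precision carried).
So 1 − D = 0.851091, i.e. 0.8511 to 4 decimal places.

0.8511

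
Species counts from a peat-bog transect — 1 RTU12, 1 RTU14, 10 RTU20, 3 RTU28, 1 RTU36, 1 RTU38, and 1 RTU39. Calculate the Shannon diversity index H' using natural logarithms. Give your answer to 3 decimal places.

Total N = 1+1+10+3+1+1+1 = 18, so the proportions are 0.05556, 0.05556, 0.55556, 0.16667, 0.05556, 0.05556, 0.05556 (working shown to 5 dp, full precision carried).
Each pᵢ ln pᵢ term: 0.05556×(-2.89037)=-0.16058, 0.05556×(-2.89037)=-0.16058, 0.55556×(-0.58779)=-0.32655, 0.16667×(-1.79176)=-0.29863, 0.05556×(-2.89037)=-0.16058, 0.05556×(-2.89037)=-0.16058, 0.05556×(-2.89037)=-0.16058.
Sum = -1.42806, so H' = 1.428.

1.428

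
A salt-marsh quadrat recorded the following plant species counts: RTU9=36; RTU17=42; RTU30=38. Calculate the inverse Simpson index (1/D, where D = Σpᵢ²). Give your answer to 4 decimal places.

2.9876

Total N = 36+42+38 = 116, so the proportions are 0.3103448, 0.362069, 0.3275862 (working shown to 7 dp, full precision carried).
D = 0.3103448² + 0.362069² + 0.3275862² = 0.0963139 + 0.1310939 + 0.1073127 = 0.3347206.
So 1/D = 2.987567, i.e. 2.9876 to 4 decimal places.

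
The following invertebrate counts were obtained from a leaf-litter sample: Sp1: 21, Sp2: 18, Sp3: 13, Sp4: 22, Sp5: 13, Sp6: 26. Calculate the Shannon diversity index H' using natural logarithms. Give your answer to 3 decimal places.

1.760

Total N = 21+18+13+22+13+26 = 113, so the proportions are 0.18584, 0.15929, 0.11504, 0.19469, 0.11504, 0.23009 (working shown to 5 dp, full precision carried).
Each pᵢ ln pᵢ term: 0.18584×(-1.68287)=-0.31274, 0.15929×(-1.83702)=-0.29262, 0.11504×(-2.16244)=-0.24878, 0.19469×(-1.63635)=-0.31858, 0.11504×(-2.16244)=-0.24878, 0.23009×(-1.46929)=-0.33807.
Sum = -1.75957, so H' = 1.760.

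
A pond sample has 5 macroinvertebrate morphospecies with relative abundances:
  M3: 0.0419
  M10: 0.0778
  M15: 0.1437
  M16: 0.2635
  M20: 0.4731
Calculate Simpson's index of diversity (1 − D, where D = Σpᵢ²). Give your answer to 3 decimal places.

D = 0.0419² + 0.0778² + 0.1437² + 0.2635² + 0.4731² = 0.00176 + 0.00605 + 0.02065 + 0.06943 + 0.22382 = 0.32171 (working shown to 5 dp, full precision carried).
So 1 − D = 0.67829, i.e. 0.678 to 3 decimal places.

0.678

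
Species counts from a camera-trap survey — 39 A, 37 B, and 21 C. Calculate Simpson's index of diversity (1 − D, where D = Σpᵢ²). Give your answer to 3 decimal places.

0.646

Total N = 39+37+21 = 97, so the proportions are 0.40206, 0.38144, 0.21649 (working shown to 5 dp, full precision carried).
D = 0.40206² + 0.38144² + 0.21649² = 0.16165 + 0.14550 + 0.04687 = 0.35402.
So 1 − D = 0.64598, i.e. 0.646 to 3 decimal places.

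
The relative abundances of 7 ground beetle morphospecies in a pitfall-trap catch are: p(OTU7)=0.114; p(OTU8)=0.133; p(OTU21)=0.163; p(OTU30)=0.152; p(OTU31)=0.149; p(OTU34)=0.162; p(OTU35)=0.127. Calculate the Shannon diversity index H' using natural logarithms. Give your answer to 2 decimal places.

1.94

Each pᵢ ln pᵢ term (working shown to 4 dp, full precision carried): 0.114×(-2.1716)=-0.2476, 0.133×(-2.0174)=-0.2683, 0.163×(-1.8140)=-0.2957, 0.152×(-1.8839)=-0.2863, 0.149×(-1.9038)=-0.2837, 0.162×(-1.8202)=-0.2949, 0.127×(-2.0636)=-0.2621.
Sum = -1.9385, so H' = 1.94.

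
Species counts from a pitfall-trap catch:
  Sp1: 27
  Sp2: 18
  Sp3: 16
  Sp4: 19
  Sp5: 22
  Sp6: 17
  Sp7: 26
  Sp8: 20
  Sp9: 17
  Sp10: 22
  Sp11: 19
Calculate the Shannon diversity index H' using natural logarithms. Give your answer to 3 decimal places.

2.384

Total N = 27+18+16+19+22+17+26+20+17+22+19 = 223, so the proportions are 0.12108, 0.08072, 0.07175, 0.0852, 0.09865, 0.07623, 0.11659, 0.08969, 0.07623, 0.09865, 0.0852 (working shown to 5 dp, full precision carried).
Each pᵢ ln pᵢ term: 0.12108×(-2.11133)=-0.25563, 0.08072×(-2.51680)=-0.20315, 0.07175×(-2.63458)=-0.18903, 0.0852×(-2.46273)=-0.20983, 0.09865×(-2.31613)=-0.22850, 0.07623×(-2.57396)=-0.19622, 0.11659×(-2.14908)=-0.25056, 0.08969×(-2.41144)=-0.21627, 0.07623×(-2.57396)=-0.19622, 0.09865×(-2.31613)=-0.22850, 0.0852×(-2.46273)=-0.20983.
Sum = -2.38374, so H' = 2.384.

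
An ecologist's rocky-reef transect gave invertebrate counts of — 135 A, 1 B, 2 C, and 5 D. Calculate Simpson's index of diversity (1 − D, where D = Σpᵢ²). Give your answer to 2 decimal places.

Total N = 135+1+2+5 = 143, so the proportions are 0.9441, 0.007, 0.014, 0.035 (working shown to 4 dp, full precision carried).
D = 0.9441² + 0.007² + 0.014² + 0.035² = 0.8912 + 0.0000 + 0.0002 + 0.0012 = 0.8927.
So 1 − D = 0.1073, i.e. 0.11 to 2 decimal places.

0.11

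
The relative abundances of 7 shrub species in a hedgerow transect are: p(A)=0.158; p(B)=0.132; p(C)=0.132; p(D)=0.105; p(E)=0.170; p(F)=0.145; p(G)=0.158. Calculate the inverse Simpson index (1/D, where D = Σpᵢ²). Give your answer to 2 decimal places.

6.86

D = 0.158² + 0.132² + 0.132² + 0.105² + 0.17² + 0.145² + 0.158² = 0.024964 + 0.017424 + 0.017424 + 0.011025 + 0.028900 + 0.021025 + 0.024964 = 0.145726 (working shown to 6 dp, full precision carried).
So 1/D = 6.8622, i.e. 6.86 to 2 decimal places.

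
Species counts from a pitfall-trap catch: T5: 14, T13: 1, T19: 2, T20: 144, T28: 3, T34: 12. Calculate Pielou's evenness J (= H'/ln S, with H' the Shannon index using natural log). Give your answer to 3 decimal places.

Total N = 14+1+2+144+3+12 = 176, so the proportions are 0.07955, 0.00568, 0.01136, 0.81818, 0.01705, 0.06818 (working shown to 5 dp, full precision carried).
H' = −Σ pᵢ ln pᵢ = −((-0.20136) + (-0.02938) + (-0.05088) + (-0.16419) + (-0.06941) + (-0.18311)) = 0.69832.
With S = 6 species, ln S = 1.79176, so J = 0.69832/1.79176 = 0.38974, i.e. 0.390 to 3 decimal places.

0.390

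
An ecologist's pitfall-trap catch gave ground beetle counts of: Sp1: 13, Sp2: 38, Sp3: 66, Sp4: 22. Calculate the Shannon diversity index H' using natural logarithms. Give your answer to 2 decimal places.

1.22

Total N = 13+38+66+22 = 139, so the proportions are 0.0935, 0.2734, 0.4748, 0.1583 (working shown to 4 dp, full precision carried).
Each pᵢ ln pᵢ term: 0.0935×(-2.3695)=-0.2216, 0.2734×(-1.2969)=-0.3545, 0.4748×(-0.7448)=-0.3537, 0.1583×(-1.8434)=-0.2918.
Sum = -1.2216, so H' = 1.22.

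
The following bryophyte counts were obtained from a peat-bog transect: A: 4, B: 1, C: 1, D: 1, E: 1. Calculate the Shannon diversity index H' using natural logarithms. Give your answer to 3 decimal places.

1.386

Total N = 4+1+1+1+1 = 8, so the proportions are 0.5, 0.125, 0.125, 0.125, 0.125 (working shown to 5 dp, full precision carried).
Each pᵢ ln pᵢ term: 0.5×(-0.69315)=-0.34657, 0.125×(-2.07944)=-0.25993, 0.125×(-2.07944)=-0.25993, 0.125×(-2.07944)=-0.25993, 0.125×(-2.07944)=-0.25993.
Sum = -1.38629, so H' = 1.386.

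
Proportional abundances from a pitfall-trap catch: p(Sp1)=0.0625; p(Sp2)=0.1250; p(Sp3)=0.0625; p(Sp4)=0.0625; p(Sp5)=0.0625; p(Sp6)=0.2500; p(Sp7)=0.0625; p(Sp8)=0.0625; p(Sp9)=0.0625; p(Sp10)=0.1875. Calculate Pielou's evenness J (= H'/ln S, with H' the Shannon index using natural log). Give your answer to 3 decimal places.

0.927

H' = −Σ pᵢ ln pᵢ = −((-0.17329) + (-0.25993) + (-0.17329) + (-0.17329) + (-0.17329) + (-0.34657) + (-0.17329) + (-0.17329) + (-0.17329) + (-0.31387)) = 2.13338 (working shown to 5 dp, full precision carried).
With S = 10 species, ln S = 2.30259, so J = 2.13338/2.30259 = 0.92652, i.e. 0.927 to 3 decimal places.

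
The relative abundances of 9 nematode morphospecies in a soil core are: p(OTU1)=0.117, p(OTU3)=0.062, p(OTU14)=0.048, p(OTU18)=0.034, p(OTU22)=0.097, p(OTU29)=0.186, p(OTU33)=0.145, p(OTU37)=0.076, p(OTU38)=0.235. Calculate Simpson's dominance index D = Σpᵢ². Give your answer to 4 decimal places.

0.1470

D = 0.117² + 0.062² + 0.048² + 0.034² + 0.097² + 0.186² + 0.145² + 0.076² + 0.235² = 0.013689 + 0.003844 + 0.002304 + 0.001156 + 0.009409 + 0.034596 + 0.021025 + 0.005776 + 0.055225 = 0.147024 (working shown to 6 dp, full precision carried).
To 4 decimal places, D = 0.1470.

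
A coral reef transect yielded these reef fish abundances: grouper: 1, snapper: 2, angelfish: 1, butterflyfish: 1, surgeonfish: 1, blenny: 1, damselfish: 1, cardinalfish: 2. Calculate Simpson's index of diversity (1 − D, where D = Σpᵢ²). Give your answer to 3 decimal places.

0.860

Total N = 1+2+1+1+1+1+1+2 = 10, so the proportions are 0.1, 0.2, 0.1, 0.1, 0.1, 0.1, 0.1, 0.2 (working shown to 5 dp, full precision carried).
D = 0.1² + 0.2² + 0.1² + 0.1² + 0.1² + 0.1² + 0.1² + 0.2² = 0.01000 + 0.04000 + 0.01000 + 0.01000 + 0.01000 + 0.01000 + 0.01000 + 0.04000 = 0.14000.
So 1 − D = 0.86000, i.e. 0.860 to 3 decimal places.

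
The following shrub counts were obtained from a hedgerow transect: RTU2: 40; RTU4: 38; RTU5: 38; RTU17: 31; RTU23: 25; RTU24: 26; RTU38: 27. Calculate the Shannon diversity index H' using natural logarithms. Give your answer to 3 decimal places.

1.929

Total N = 40+38+38+31+25+26+27 = 225, so the proportions are 0.17778, 0.16889, 0.16889, 0.13778, 0.11111, 0.11556, 0.12 (working shown to 5 dp, full precision carried).
Each pᵢ ln pᵢ term: 0.17778×(-1.72722)=-0.30706, 0.16889×(-1.77851)=-0.30037, 0.16889×(-1.77851)=-0.30037, 0.13778×(-1.98211)=-0.27309, 0.11111×(-2.19722)=-0.24414, 0.11556×(-2.15800)=-0.24937, 0.12×(-2.12026)=-0.25443.
Sum = -1.92883, so H' = 1.929.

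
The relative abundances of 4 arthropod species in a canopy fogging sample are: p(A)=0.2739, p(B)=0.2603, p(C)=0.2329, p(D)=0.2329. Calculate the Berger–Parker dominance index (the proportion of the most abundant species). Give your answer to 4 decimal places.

0.2739

The largest proportion is 0.2739, i.e. d = 0.2739 to 4 decimal places.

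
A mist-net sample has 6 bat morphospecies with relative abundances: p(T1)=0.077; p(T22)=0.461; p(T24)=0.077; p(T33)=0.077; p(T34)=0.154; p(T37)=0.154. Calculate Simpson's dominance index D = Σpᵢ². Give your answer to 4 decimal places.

0.2777

D = 0.077² + 0.461² + 0.077² + 0.077² + 0.154² + 0.154² = 0.005929 + 0.212521 + 0.005929 + 0.005929 + 0.023716 + 0.023716 = 0.277740 (working shown to 6 dp, full precision carried).
To 4 decimal places, D = 0.2777.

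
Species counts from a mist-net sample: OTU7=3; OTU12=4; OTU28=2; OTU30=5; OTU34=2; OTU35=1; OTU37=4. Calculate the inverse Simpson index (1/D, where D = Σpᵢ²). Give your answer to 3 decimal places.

5.880

Total N = 3+4+2+5+2+1+4 = 21, so the proportions are 0.1428571, 0.1904762, 0.0952381, 0.2380952, 0.0952381, 0.047619, 0.1904762 (working shown to 7 dp, full precision carried).
D = 0.1428571² + 0.1904762² + 0.0952381² + 0.2380952² + 0.0952381² + 0.047619² + 0.1904762² = 0.0204082 + 0.0362812 + 0.0090703 + 0.0566893 + 0.0090703 + 0.0022676 + 0.0362812 = 0.1700680.
So 1/D = 5.88000, i.e. 5.880 to 3 decimal places.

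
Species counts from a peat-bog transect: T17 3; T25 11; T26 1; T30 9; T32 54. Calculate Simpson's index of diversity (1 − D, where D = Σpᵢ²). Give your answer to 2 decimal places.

0.49

Total N = 3+11+1+9+54 = 78, so the proportions are 0.0385, 0.141, 0.0128, 0.1154, 0.6923 (working shown to 4 dp, full precision carried).
D = 0.0385² + 0.141² + 0.0128² + 0.1154² + 0.6923² = 0.0015 + 0.0199 + 0.0002 + 0.0133 + 0.4793 = 0.5141.
So 1 − D = 0.4859, i.e. 0.49 to 2 decimal places.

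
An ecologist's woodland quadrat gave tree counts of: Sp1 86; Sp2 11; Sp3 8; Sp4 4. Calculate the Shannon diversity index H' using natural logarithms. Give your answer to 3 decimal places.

0.731

Total N = 86+11+8+4 = 109, so the proportions are 0.78899, 0.10092, 0.07339, 0.0367 (working shown to 5 dp, full precision carried).
Each pᵢ ln pᵢ term: 0.78899×(-0.23700)=-0.18699, 0.10092×(-2.29345)=-0.23145, 0.07339×(-2.61191)=-0.19170, 0.0367×(-3.30505)=-0.12129.
Sum = -0.73143, so H' = 0.731.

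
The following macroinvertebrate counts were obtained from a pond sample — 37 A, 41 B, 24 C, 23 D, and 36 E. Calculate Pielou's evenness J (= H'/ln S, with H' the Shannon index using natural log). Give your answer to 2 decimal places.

0.98

Total N = 37+41+24+23+36 = 161, so the proportions are 0.2298, 0.2547, 0.1491, 0.1429, 0.2236 (working shown to 4 dp, full precision carried).
H' = −Σ pᵢ ln pᵢ = −((-0.3379) + (-0.3483) + (-0.2837) + (-0.2780) + (-0.3349)) = 1.5829.
With S = 5 species, ln S = 1.6094, so J = 1.5829/1.6094 = 0.9835, i.e. 0.98 to 2 decimal places.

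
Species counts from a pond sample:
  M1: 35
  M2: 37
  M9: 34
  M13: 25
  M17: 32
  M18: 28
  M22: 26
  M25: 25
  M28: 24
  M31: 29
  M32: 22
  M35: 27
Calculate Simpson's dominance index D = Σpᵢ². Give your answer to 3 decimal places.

0.085

Total N = 35+37+34+25+32+28+26+25+24+29+22+27 = 344, so the proportions are 0.10174, 0.10756, 0.09884, 0.07267, 0.09302, 0.0814, 0.07558, 0.07267, 0.06977, 0.0843, 0.06395, 0.07849 (working shown to 5 dp, full precision carried).
D = 0.10174² + 0.10756² + 0.09884² + 0.07267² + 0.09302² + 0.0814² + 0.07558² + 0.07267² + 0.06977² + 0.0843² + 0.06395² + 0.07849² = 0.01035 + 0.01157 + 0.00977 + 0.00528 + 0.00865 + 0.00663 + 0.00571 + 0.00528 + 0.00487 + 0.00711 + 0.00409 + 0.00616 = 0.08547.
To 3 decimal places, D = 0.085.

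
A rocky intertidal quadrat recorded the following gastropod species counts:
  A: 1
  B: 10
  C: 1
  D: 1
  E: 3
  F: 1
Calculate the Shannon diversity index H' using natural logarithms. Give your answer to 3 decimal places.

1.285

Total N = 1+10+1+1+3+1 = 17, so the proportions are 0.05882, 0.58824, 0.05882, 0.05882, 0.17647, 0.05882 (working shown to 5 dp, full precision carried).
Each pᵢ ln pᵢ term: 0.05882×(-2.83321)=-0.16666, 0.58824×(-0.53063)=-0.31213, 0.05882×(-2.83321)=-0.16666, 0.05882×(-2.83321)=-0.16666, 0.17647×(-1.73460)=-0.30611, 0.05882×(-2.83321)=-0.16666.
Sum = -1.28488, so H' = 1.285.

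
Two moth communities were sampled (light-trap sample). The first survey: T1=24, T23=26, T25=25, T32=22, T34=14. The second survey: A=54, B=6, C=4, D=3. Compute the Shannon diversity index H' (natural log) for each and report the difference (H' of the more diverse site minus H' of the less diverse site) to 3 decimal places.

The first survey: N=111, proportions 0.21622, 0.23423, 0.22523, 0.1982, 0.12613, giving H' = 1.58876 (working shown to 5 dp, full precision carried).
The second survey: N=67, proportions 0.80597, 0.08955, 0.0597, 0.04478, giving H' = 0.69728.
Difference = |1.58876 − 0.69728| = 0.89148, i.e. 0.891 to 3 decimal places.

0.891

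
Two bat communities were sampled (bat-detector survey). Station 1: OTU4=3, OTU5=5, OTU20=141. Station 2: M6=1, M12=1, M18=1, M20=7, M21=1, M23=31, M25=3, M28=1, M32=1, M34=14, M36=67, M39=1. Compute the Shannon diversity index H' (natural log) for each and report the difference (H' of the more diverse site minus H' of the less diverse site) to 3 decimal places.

Station 1: N=149, proportions 0.020134, 0.033557, 0.946309, giving H' = 0.244764 (working shown to 6 dp, full precision carried).
Station 2: N=129, proportions 0.007752, 0.007752, 0.007752, 0.054264, 0.007752, 0.24031, 0.023256, 0.007752, 0.007752, 0.108527, 0.51938, 0.007752, giving H' = 1.433208.
Difference = |0.244764 − 1.433208| = 1.188444, i.e. 1.188 to 3 decimal places.

1.188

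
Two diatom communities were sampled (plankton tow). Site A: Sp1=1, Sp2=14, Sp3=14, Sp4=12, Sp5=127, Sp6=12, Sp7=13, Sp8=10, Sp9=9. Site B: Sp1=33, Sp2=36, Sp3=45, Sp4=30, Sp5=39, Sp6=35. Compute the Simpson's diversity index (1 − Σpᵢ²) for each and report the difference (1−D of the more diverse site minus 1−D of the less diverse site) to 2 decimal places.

Site A: N=212, proportions 0.0047, 0.066, 0.066, 0.0566, 0.5991, 0.0566, 0.0613, 0.0472, 0.0425, giving 1−D = 0.6182 (working shown to 4 dp, full precision carried).
Site B: N=218, proportions 0.1514, 0.1651, 0.2064, 0.1376, 0.1789, 0.1606, giving 1−D = 0.8305.
Difference = |0.6182 − 0.8305| = 0.2123, i.e. 0.21 to 2 decimal places.

0.21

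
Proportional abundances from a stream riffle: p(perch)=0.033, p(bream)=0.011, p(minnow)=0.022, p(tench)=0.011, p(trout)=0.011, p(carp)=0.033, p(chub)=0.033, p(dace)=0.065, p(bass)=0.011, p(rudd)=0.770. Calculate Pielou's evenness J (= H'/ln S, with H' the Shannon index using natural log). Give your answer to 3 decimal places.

H' = −Σ pᵢ ln pᵢ = −((-0.11257) + (-0.04961) + (-0.08397) + (-0.04961) + (-0.04961) + (-0.11257) + (-0.11257) + (-0.17767) + (-0.04961) + (-0.20125)) = 0.99903 (working shown to 5 dp, full precision carried).
With S = 10 species, ln S = 2.30259, so J = 0.99903/2.30259 = 0.43388, i.e. 0.434 to 3 decimal places.

0.434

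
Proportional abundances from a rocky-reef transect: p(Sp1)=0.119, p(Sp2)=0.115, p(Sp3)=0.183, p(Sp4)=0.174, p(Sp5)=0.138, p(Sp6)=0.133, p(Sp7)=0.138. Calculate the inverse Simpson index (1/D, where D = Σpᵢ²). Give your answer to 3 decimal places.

D = 0.119² + 0.115² + 0.183² + 0.174² + 0.138² + 0.133² + 0.138² = 0.0141610 + 0.0132250 + 0.0334890 + 0.0302760 + 0.0190440 + 0.0176890 + 0.0190440 = 0.1469280 (working shown to 7 dp, full precision carried).
So 1/D = 6.80605, i.e. 6.806 to 3 decimal places.

6.806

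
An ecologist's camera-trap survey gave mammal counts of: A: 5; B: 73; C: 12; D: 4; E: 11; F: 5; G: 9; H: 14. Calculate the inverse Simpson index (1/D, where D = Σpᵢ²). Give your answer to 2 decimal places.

Total N = 5+73+12+4+11+5+9+14 = 133, so the proportions are 0.03759, 0.54887, 0.09023, 0.03008, 0.08271, 0.03759, 0.06767, 0.10526 (working shown to 5 dp, full precision carried).
D = 0.03759² + 0.54887² + 0.09023² + 0.03008² + 0.08271² + 0.03759² + 0.06767² + 0.10526² = 0.00141 + 0.30126 + 0.00814 + 0.00090 + 0.00684 + 0.00141 + 0.00458 + 0.01108 = 0.33563.
So 1/D = 2.9795, i.e. 2.98 to 2 decimal places.

2.98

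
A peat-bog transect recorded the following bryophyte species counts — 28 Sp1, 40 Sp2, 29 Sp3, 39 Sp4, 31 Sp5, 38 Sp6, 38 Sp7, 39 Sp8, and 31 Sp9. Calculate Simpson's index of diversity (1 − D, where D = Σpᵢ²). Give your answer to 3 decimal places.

Total N = 28+40+29+39+31+38+38+39+31 = 313, so the proportions are 0.08946, 0.1278, 0.09265, 0.1246, 0.09904, 0.12141, 0.12141, 0.1246, 0.09904 (working shown to 5 dp, full precision carried).
D = 0.08946² + 0.1278² + 0.09265² + 0.1246² + 0.09904² + 0.12141² + 0.12141² + 0.1246² + 0.09904² = 0.00800 + 0.01633 + 0.00858 + 0.01553 + 0.00981 + 0.01474 + 0.01474 + 0.01553 + 0.00981 = 0.11307.
So 1 − D = 0.88693, i.e. 0.887 to 3 decimal places.

0.887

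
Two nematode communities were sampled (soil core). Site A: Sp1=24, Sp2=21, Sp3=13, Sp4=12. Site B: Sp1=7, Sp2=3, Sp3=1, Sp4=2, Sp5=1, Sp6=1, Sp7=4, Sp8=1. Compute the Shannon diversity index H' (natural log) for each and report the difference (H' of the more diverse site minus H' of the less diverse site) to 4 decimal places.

Site A: N=70, proportions 0.342857, 0.3, 0.185714, 0.171429, giving H' = 1.343188 (working shown to 6 dp, full precision carried).
Site B: N=20, proportions 0.35, 0.15, 0.05, 0.1, 0.05, 0.05, 0.2, 0.05, giving H' = 1.803298.
Difference = |1.343188 − 1.803298| = 0.460110, i.e. 0.4601 to 4 decimal places.

0.4601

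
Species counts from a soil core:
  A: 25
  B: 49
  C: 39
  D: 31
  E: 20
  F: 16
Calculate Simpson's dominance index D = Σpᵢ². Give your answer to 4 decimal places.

Total N = 25+49+39+31+20+16 = 180, so the proportions are 0.138889, 0.272222, 0.216667, 0.172222, 0.111111, 0.088889 (working shown to 6 dp, full precision carried).
D = 0.138889² + 0.272222² + 0.216667² + 0.172222² + 0.111111² + 0.088889² = 0.019290 + 0.074105 + 0.046944 + 0.029660 + 0.012346 + 0.007901 = 0.190247.
To 4 decimal places, D = 0.1902.

0.1902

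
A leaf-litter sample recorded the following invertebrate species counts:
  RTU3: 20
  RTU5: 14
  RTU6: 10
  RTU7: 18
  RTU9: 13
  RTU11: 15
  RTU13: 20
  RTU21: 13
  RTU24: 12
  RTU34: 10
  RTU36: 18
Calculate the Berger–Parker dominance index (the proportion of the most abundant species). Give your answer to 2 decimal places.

Total N = 20+14+10+18+13+15+20+13+12+10+18 = 163, so the proportions are 0.1227, 0.0859, 0.0613, 0.1104, 0.0798, 0.092, 0.1227, 0.0798, 0.0736, 0.0613, 0.1104 (working shown to 4 dp, full precision carried).
The largest proportion is 0.1227, i.e. d = 0.12 to 2 decimal places.

0.12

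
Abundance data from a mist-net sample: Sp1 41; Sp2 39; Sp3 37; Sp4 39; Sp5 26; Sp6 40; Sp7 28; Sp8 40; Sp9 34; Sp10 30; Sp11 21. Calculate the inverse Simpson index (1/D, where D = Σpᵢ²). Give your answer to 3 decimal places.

Total N = 41+39+37+39+26+40+28+40+34+30+21 = 375, so the proportions are 0.10933333, 0.104, 0.09866667, 0.104, 0.06933333, 0.10666667, 0.07466667, 0.10666667, 0.09066667, 0.08, 0.056 (working shown to 8 dp, full precision carried).
D = 0.10933333² + 0.104² + 0.09866667² + 0.104² + 0.06933333² + 0.10666667² + 0.07466667² + 0.10666667² + 0.09066667² + 0.08² + 0.056² = 0.01195378 + 0.01081600 + 0.00973511 + 0.01081600 + 0.00480711 + 0.01137778 + 0.00557511 + 0.01137778 + 0.00822044 + 0.00640000 + 0.00313600 = 0.09421511.
So 1/D = 10.61401, i.e. 10.614 to 3 decimal places.

10.614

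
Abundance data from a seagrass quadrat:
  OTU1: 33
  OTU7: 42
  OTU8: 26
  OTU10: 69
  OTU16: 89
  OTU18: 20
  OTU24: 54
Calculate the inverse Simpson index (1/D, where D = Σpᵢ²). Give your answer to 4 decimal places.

5.6788

Total N = 33+42+26+69+89+20+54 = 333, so the proportions are 0.0990991, 0.12612613, 0.07807808, 0.20720721, 0.26726727, 0.06006006, 0.16216216 (working shown to 8 dp, full precision carried).
D = 0.0990991² + 0.12612613² + 0.07807808² + 0.20720721² + 0.26726727² + 0.06006006² + 0.16216216² = 0.00982063 + 0.01590780 + 0.00609619 + 0.04293483 + 0.07143179 + 0.00360721 + 0.02629657 = 0.17609501.
So 1/D = 5.678752, i.e. 5.6788 to 4 decimal places.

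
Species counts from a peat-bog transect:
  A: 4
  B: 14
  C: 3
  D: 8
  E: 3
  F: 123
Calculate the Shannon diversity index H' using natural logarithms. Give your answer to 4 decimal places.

0.8007

Total N = 4+14+3+8+3+123 = 155, so the proportions are 0.025806, 0.090323, 0.019355, 0.051613, 0.019355, 0.793548 (working shown to 6 dp, full precision carried).
Each pᵢ ln pᵢ term: 0.025806×(-3.657131)=-0.094378, 0.090323×(-2.404368)=-0.217169, 0.019355×(-3.944813)=-0.076351, 0.051613×(-2.963984)=-0.152980, 0.019355×(-3.944813)=-0.076351, 0.793548×(-0.231241)=-0.183501.
Sum = -0.800729, so H' = 0.8007.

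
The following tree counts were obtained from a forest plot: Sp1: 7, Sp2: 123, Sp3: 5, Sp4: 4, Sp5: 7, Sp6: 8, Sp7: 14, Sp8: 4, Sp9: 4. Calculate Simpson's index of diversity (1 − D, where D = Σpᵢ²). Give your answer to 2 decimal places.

0.50

Total N = 7+123+5+4+7+8+14+4+4 = 176, so the proportions are 0.0398, 0.6989, 0.0284, 0.0227, 0.0398, 0.0455, 0.0795, 0.0227, 0.0227 (working shown to 4 dp, full precision carried).
D = 0.0398² + 0.6989² + 0.0284² + 0.0227² + 0.0398² + 0.0455² + 0.0795² + 0.0227² + 0.0227² = 0.0016 + 0.4884 + 0.0008 + 0.0005 + 0.0016 + 0.0021 + 0.0063 + 0.0005 + 0.0005 = 0.5023.
So 1 − D = 0.4977, i.e. 0.50 to 2 decimal places.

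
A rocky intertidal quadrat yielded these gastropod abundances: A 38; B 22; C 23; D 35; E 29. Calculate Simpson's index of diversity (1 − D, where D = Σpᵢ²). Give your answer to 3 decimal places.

0.791

Total N = 38+22+23+35+29 = 147, so the proportions are 0.2585, 0.14966, 0.15646, 0.2381, 0.19728 (working shown to 5 dp, full precision carried).
D = 0.2585² + 0.14966² + 0.15646² + 0.2381² + 0.19728² = 0.06682 + 0.02240 + 0.02448 + 0.05669 + 0.03892 = 0.20931.
So 1 − D = 0.79069, i.e. 0.791 to 3 decimal places.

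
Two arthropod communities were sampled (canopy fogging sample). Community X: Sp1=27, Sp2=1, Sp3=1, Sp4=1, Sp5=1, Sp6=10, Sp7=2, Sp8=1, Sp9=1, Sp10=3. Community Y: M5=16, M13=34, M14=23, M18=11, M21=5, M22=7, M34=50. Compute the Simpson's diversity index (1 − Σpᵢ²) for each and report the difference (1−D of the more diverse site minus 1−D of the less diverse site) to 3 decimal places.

Community X: N=48, proportions 0.5625, 0.02083, 0.02083, 0.02083, 0.02083, 0.20833, 0.04167, 0.02083, 0.02083, 0.0625, giving 1−D = 0.63194 (working shown to 5 dp, full precision carried).
Community Y: N=146, proportions 0.10959, 0.23288, 0.15753, 0.07534, 0.03425, 0.04795, 0.34247, giving 1−D = 0.78251.
Difference = |0.63194 − 0.78251| = 0.15057, i.e. 0.151 to 3 decimal places.

0.151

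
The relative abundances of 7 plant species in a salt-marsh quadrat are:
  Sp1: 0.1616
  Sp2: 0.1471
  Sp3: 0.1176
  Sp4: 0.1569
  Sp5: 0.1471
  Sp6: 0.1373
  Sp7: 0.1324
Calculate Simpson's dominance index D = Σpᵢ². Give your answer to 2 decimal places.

0.14

D = 0.1616² + 0.1471² + 0.1176² + 0.1569² + 0.1471² + 0.1373² + 0.1324² = 0.0261 + 0.0216 + 0.0138 + 0.0246 + 0.0216 + 0.0189 + 0.0175 = 0.1442 (working shown to 4 dp, full precision carried).
To 2 decimal places, D = 0.14.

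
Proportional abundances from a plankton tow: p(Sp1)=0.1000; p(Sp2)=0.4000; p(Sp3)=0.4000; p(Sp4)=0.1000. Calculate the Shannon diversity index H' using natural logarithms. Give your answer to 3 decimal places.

Each pᵢ ln pᵢ term (working shown to 5 dp, full precision carried): 0.1×(-2.30259)=-0.23026, 0.4×(-0.91629)=-0.36652, 0.4×(-0.91629)=-0.36652, 0.1×(-2.30259)=-0.23026.
Sum = -1.19355, so H' = 1.194.

1.194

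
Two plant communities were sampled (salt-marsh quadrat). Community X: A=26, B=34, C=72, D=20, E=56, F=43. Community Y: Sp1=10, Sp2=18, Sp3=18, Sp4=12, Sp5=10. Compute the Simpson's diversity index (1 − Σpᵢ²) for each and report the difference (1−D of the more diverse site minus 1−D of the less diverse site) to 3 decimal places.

0.018

Community X: N=251, proportions 0.10359, 0.13546, 0.28685, 0.07968, 0.22311, 0.17131, giving 1−D = 0.80316 (working shown to 5 dp, full precision carried).
Community Y: N=68, proportions 0.14706, 0.26471, 0.26471, 0.17647, 0.14706, giving 1−D = 0.78547.
Difference = |0.80316 − 0.78547| = 0.01769, i.e. 0.018 to 3 decimal places.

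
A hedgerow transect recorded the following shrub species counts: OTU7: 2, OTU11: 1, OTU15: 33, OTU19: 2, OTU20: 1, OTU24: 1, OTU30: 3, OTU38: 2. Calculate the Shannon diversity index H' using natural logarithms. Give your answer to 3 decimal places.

Total N = 2+1+33+2+1+1+3+2 = 45, so the proportions are 0.04444, 0.02222, 0.73333, 0.04444, 0.02222, 0.02222, 0.06667, 0.04444 (working shown to 5 dp, full precision carried).
Each pᵢ ln pᵢ term: 0.04444×(-3.11352)=-0.13838, 0.02222×(-3.80666)=-0.08459, 0.73333×(-0.31015)=-0.22745, 0.04444×(-3.11352)=-0.13838, 0.02222×(-3.80666)=-0.08459, 0.02222×(-3.80666)=-0.08459, 0.06667×(-2.70805)=-0.18054, 0.04444×(-3.11352)=-0.13838.
Sum = -1.07690, so H' = 1.077.

1.077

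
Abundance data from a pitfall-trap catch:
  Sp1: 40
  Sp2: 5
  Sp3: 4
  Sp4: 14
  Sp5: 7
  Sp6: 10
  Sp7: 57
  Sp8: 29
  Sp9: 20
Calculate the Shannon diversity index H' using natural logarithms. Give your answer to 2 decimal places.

1.88

Total N = 40+5+4+14+7+10+57+29+20 = 186, so the proportions are 0.2151, 0.0269, 0.0215, 0.0753, 0.0376, 0.0538, 0.3065, 0.1559, 0.1075 (working shown to 4 dp, full precision carried).
Each pᵢ ln pᵢ term: 0.2151×(-1.5369)=-0.3305, 0.0269×(-3.6163)=-0.0972, 0.0215×(-3.8395)=-0.0826, 0.0753×(-2.5867)=-0.1947, 0.0376×(-3.2798)=-0.1234, 0.0538×(-2.9232)=-0.1572, 0.3065×(-1.1827)=-0.3624, 0.1559×(-1.8585)=-0.2898, 0.1075×(-2.2300)=-0.2398.
Sum = -1.8776, so H' = 1.88.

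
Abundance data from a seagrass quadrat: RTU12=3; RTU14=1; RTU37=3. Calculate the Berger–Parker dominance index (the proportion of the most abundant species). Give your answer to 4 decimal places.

Total N = 3+1+3 = 7, so the proportions are 0.428571, 0.142857, 0.428571 (working shown to 6 dp, full precision carried).
The largest proportion is 0.428571, i.e. d = 0.4286 to 4 decimal places.

0.4286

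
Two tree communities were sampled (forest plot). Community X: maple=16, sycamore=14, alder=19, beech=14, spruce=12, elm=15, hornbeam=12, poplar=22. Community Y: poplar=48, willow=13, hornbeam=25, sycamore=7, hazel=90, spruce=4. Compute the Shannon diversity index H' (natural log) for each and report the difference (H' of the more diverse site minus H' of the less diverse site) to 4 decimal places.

Community X: N=124, proportions 0.129032, 0.112903, 0.153226, 0.112903, 0.096774, 0.120968, 0.096774, 0.177419, giving H' = 2.058501 (working shown to 6 dp, full precision carried).
Community Y: N=187, proportions 0.256684, 0.069519, 0.13369, 0.037433, 0.481283, 0.02139, giving H' = 1.360610.
Difference = |2.058501 − 1.360610| = 0.697891, i.e. 0.6979 to 4 decimal places.

0.6979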